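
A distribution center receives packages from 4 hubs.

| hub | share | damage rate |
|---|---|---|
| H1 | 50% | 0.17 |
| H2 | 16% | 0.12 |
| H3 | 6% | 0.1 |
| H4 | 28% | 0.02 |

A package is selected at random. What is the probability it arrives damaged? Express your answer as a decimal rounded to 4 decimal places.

P(D) ≈ 0.1158

By the law of total probability,
P(D) = P(D|H1)·P(H1) + P(D|H2)·P(H2) + P(D|H3)·P(H3) + P(D|H4)·P(H4)
      = 0.17·0.5 + 0.12·0.16 + 0.1·0.06 + 0.02·0.28
      = 0.085 + 0.0192 + 0.006 + 0.0056 = 0.1158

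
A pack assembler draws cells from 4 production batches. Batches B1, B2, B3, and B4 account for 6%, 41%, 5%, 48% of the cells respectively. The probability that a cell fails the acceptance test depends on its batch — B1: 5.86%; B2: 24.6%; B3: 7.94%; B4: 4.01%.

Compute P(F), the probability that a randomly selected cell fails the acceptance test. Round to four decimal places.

By the law of total probability,
P(F) = P(F|B1)·P(B1) + P(F|B2)·P(B2) + P(F|B3)·P(B3) + P(F|B4)·P(B4)
      = 0.0586·0.06 + 0.246·0.41 + 0.0794·0.05 + 0.0401·0.48
      = 0.003516 + 0.10086 + 0.00397 + 0.019248 = 0.127594

P(F) ≈ 0.1276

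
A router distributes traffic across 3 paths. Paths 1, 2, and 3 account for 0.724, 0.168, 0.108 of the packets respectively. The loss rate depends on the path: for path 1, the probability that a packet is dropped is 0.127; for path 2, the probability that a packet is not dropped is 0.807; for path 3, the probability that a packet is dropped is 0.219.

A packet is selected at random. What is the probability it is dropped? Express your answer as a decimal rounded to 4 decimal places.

P(L|2) = 1 − 0.807 = 0.193.
Using total probability over the partition,
P(L) = P(L|1)·P(1) + P(L|2)·P(2) + P(L|3)·P(3)
      = 0.127·0.724 + 0.193·0.168 + 0.219·0.108
      = 0.091948 + 0.032424 + 0.023652 = 0.148024

P(L) ≈ 0.1480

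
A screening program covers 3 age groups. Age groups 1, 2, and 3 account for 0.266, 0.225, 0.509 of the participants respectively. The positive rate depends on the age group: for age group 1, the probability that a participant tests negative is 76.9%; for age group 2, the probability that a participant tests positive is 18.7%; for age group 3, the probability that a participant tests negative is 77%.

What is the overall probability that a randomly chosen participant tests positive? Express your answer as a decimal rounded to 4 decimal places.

P(T|1) = 1 − 0.769 = 0.231.
P(T|3) = 1 − 0.77 = 0.23.
Summing over the partition,
P(T) = P(T|1)·P(1) + P(T|2)·P(2) + P(T|3)·P(3)
      = 0.231·0.266 + 0.187·0.225 + 0.23·0.509
      = 0.061446 + 0.042075 + 0.11707 = 0.220591

P(T) ≈ 0.2206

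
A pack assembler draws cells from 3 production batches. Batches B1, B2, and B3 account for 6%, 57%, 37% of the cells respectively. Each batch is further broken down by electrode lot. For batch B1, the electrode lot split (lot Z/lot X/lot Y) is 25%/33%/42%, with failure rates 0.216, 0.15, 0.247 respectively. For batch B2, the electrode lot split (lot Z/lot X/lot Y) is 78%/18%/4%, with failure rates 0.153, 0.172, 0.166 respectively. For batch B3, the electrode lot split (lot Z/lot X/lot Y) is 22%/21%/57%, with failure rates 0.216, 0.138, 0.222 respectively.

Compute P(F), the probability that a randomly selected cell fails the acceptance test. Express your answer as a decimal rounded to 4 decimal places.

P(F|B1) = 0.25·0.216 + 0.33·0.15 + 0.42·0.247 = 0.054 + 0.0495 + 0.10374 = 0.20724
P(F|B2) = 0.78·0.153 + 0.18·0.172 + 0.04·0.166 = 0.11934 + 0.03096 + 0.00664 = 0.15694
P(F|B3) = 0.22·0.216 + 0.21·0.138 + 0.57·0.222 = 0.04752 + 0.02898 + 0.12654 = 0.20304
Then overall,
P(F) = 0.06·0.20724 + 0.57·0.15694 + 0.37·0.20304
      = 0.0124344 + 0.0894558 + 0.0751248 = 0.177015

P(F) ≈ 0.1770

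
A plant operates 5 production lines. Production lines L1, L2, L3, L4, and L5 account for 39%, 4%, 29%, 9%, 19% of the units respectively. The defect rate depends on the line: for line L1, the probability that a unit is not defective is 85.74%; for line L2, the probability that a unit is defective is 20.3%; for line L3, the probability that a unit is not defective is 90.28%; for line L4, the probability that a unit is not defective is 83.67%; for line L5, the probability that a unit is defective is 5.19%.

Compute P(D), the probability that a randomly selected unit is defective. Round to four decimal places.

P(D|L1) = 1 − 0.8574 = 0.1426.
P(D|L3) = 1 − 0.9028 = 0.0972.
P(D|L4) = 1 − 0.8367 = 0.1633.
P(D) = P(D|L1)·P(L1) + P(D|L2)·P(L2) + P(D|L3)·P(L3) + P(D|L4)·P(L4) + P(D|L5)·P(L5)
      = 0.1426·0.39 + 0.203·0.04 + 0.0972·0.29 + 0.1633·0.09 + 0.0519·0.19
      = 0.055614 + 0.00812 + 0.028188 + 0.014697 + 0.009861 = 0.11648

P(D) ≈ 0.1165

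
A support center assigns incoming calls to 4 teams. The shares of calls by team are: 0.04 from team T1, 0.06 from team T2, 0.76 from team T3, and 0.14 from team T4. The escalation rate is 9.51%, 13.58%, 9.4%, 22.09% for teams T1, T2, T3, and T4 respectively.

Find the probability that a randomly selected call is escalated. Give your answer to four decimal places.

0.1143

P(E) = P(E|T1)·P(T1) + P(E|T2)·P(T2) + P(E|T3)·P(T3) + P(E|T4)·P(T4)
      = 0.0951·0.04 + 0.1358·0.06 + 0.094·0.76 + 0.2209·0.14
      = 0.003804 + 0.008148 + 0.07144 + 0.030926 = 0.114318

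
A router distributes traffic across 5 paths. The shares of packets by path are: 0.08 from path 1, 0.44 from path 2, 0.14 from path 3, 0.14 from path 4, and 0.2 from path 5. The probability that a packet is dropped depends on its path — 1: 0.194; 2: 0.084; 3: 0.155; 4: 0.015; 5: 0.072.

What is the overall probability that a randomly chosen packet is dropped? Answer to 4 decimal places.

0.0907

P(L) = P(L|1)·P(1) + P(L|2)·P(2) + P(L|3)·P(3) + P(L|4)·P(4) + P(L|5)·P(5)
      = 0.194·0.08 + 0.084·0.44 + 0.155·0.14 + 0.015·0.14 + 0.072·0.2
      = 0.01552 + 0.03696 + 0.0217 + 0.0021 + 0.0144 = 0.09068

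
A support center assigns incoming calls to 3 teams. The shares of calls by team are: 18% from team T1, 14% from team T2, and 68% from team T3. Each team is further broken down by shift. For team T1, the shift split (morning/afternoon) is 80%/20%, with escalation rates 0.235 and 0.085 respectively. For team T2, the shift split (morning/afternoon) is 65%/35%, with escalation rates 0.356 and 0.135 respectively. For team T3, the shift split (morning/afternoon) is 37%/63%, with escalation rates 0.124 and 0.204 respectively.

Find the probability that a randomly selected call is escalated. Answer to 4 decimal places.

0.1945

P(E|T1) = 0.8·0.235 + 0.2·0.085 = 0.188 + 0.017 = 0.205
P(E|T2) = 0.65·0.356 + 0.35·0.135 = 0.2314 + 0.04725 = 0.27865
P(E|T3) = 0.37·0.124 + 0.63·0.204 = 0.04588 + 0.12852 = 0.1744
By total probability over the outer partition,
P(E) = 0.18·0.205 + 0.14·0.27865 + 0.68·0.1744
      = 0.0369 + 0.039011 + 0.118592 = 0.194503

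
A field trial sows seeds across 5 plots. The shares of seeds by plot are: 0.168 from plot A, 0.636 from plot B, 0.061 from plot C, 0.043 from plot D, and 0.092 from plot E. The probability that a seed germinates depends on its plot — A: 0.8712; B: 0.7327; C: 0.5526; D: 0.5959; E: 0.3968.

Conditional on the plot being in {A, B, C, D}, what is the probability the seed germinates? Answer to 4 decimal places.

Let S = {A, B, C, D}.
P(S) = 0.168 + 0.636 + 0.061 + 0.043 = 0.908.
P(G ∩ S) = 0.8712·0.168 + 0.7327·0.636 + 0.5526·0.061 + 0.5959·0.043 = 0.1463616 + 0.4659972 + 0.0337086 + 0.0256237 = 0.6716911.
P(G | S) = 0.6716911 / 0.908 = 0.739748…

P(G|S) ≈ 0.7397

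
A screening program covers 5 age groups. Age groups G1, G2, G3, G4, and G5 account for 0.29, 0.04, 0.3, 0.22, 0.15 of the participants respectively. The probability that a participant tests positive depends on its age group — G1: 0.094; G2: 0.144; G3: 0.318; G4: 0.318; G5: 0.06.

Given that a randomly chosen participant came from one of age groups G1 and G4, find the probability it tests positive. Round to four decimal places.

Let S = {G1, G4}.
P(S) = 0.29 + 0.22 = 0.51.
P(T ∩ S) = 0.094·0.29 + 0.318·0.22 = 0.02726 + 0.06996 = 0.09722.
P(T | S) = 0.09722 / 0.51 = 0.190627…

0.1906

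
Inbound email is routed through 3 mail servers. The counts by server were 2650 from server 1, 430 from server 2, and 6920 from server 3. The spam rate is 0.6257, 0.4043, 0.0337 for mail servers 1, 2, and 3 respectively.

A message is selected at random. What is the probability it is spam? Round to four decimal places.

0.2065

Total: 2650 + 430 + 6920 = 10000.
P(1) = 2650/10000 = 0.265. P(2) = 430/10000 = 0.043. P(3) = 6920/10000 = 0.692.
Using total probability over the partition,
P(S) = P(S|1)·P(1) + P(S|2)·P(2) + P(S|3)·P(3)
      = 0.6257·0.265 + 0.4043·0.043 + 0.0337·0.692
      = 0.1658105 + 0.0173849 + 0.0233204 = 0.2065158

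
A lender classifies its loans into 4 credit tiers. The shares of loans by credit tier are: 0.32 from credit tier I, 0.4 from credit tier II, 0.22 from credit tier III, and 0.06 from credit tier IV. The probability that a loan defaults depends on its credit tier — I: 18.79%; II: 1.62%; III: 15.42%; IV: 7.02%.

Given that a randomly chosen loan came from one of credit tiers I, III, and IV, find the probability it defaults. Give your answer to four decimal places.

P(D|S) ≈ 0.1638

Let S = {I, III, IV}.
P(S) = 0.32 + 0.22 + 0.06 = 0.6.
P(D ∩ S) = 0.1879·0.32 + 0.1542·0.22 + 0.0702·0.06 = 0.060128 + 0.033924 + 0.004212 = 0.098264.
P(D | S) = 0.098264 / 0.6 = 0.163773…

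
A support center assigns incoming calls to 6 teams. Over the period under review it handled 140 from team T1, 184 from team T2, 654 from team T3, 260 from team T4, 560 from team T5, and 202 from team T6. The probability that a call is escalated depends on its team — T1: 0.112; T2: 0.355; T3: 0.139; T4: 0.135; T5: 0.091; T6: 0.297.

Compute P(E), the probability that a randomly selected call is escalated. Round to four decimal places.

Total: 140 + 184 + 654 + 260 + 560 + 202 = 2000.
P(T1) = 140/2000 = 0.07. P(T2) = 184/2000 = 0.092. P(T3) = 654/2000 = 0.327. P(T4) = 260/2000 = 0.13. P(T5) = 560/2000 = 0.28. P(T6) = 202/2000 = 0.101.
Using total probability over the partition,
P(E) = P(E|T1)·P(T1) + P(E|T2)·P(T2) + P(E|T3)·P(T3) + P(E|T4)·P(T4) + P(E|T5)·P(T5) + P(E|T6)·P(T6)
      = 0.112·0.07 + 0.355·0.092 + 0.139·0.327 + 0.135·0.13 + 0.091·0.28 + 0.297·0.101
      = 0.00784 + 0.03266 + 0.045453 + 0.01755 + 0.02548 + 0.029997 = 0.15898

0.1590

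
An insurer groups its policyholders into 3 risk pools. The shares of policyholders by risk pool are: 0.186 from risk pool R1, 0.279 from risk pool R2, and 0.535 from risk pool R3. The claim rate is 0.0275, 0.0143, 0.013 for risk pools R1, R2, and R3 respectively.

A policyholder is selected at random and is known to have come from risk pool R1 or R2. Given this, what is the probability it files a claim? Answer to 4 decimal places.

P(C|S) ≈ 0.0196

Let S = {R1, R2}.
P(S) = 0.186 + 0.279 = 0.465.
P(C ∩ S) = 0.0275·0.186 + 0.0143·0.279 = 0.005115 + 0.0039897 = 0.0091047.
P(C | S) = 0.0091047 / 0.465 = 0.019580…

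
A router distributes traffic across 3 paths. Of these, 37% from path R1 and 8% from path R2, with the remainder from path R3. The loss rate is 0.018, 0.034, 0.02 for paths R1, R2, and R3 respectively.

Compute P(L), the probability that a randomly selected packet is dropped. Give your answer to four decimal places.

P(R3) = 1 − (0.37 + 0.08) = 0.55.
P(L) = P(L|R1)·P(R1) + P(L|R2)·P(R2) + P(L|R3)·P(R3)
      = 0.018·0.37 + 0.034·0.08 + 0.02·0.55
      = 0.00666 + 0.00272 + 0.011 = 0.02038

P(L) ≈ 0.0204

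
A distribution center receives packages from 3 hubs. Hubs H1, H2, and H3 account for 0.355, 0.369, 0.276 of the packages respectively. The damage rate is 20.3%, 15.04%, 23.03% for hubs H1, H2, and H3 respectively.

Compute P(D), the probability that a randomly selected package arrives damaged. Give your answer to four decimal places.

Summing over the partition,
P(D) = P(D|H1)·P(H1) + P(D|H2)·P(H2) + P(D|H3)·P(H3)
      = 0.203·0.355 + 0.1504·0.369 + 0.2303·0.276
      = 0.072065 + 0.0554976 + 0.0635628 = 0.1911254

P(D) ≈ 0.1911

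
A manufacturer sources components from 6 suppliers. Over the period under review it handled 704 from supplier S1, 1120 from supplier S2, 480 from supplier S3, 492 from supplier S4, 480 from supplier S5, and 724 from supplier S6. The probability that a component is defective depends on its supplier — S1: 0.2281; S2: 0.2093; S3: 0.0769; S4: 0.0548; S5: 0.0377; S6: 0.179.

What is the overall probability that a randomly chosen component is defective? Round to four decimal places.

P(D) ≈ 0.1516

Total: 704 + 1120 + 480 + 492 + 480 + 724 = 4000.
P(S1) = 704/4000 = 0.176. P(S2) = 1120/4000 = 0.28. P(S3) = 480/4000 = 0.12. P(S4) = 492/4000 = 0.123. P(S5) = 480/4000 = 0.12. P(S6) = 724/4000 = 0.181.
P(D) = P(D|S1)·P(S1) + P(D|S2)·P(S2) + P(D|S3)·P(S3) + P(D|S4)·P(S4) + P(D|S5)·P(S5) + P(D|S6)·P(S6)
      = 0.2281·0.176 + 0.2093·0.28 + 0.0769·0.12 + 0.0548·0.123 + 0.0377·0.12 + 0.179·0.181
      = 0.0401456 + 0.058604 + 0.009228 + 0.0067404 + 0.004524 + 0.032399 = 0.151641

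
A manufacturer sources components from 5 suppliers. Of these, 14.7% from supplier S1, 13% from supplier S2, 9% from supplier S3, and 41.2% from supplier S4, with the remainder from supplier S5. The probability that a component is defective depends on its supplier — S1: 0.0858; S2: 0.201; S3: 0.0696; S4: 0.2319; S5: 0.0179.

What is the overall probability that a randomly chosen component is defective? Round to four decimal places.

P(D) ≈ 0.1445

P(S5) = 1 − (0.147 + 0.13 + 0.09 + 0.412) = 0.221.
Summing over the partition,
P(D) = P(D|S1)·P(S1) + P(D|S2)·P(S2) + P(D|S3)·P(S3) + P(D|S4)·P(S4) + P(D|S5)·P(S5)
      = 0.0858·0.147 + 0.201·0.13 + 0.0696·0.09 + 0.2319·0.412 + 0.0179·0.221
      = 0.0126126 + 0.02613 + 0.006264 + 0.0955428 + 0.0039559 = 0.1445053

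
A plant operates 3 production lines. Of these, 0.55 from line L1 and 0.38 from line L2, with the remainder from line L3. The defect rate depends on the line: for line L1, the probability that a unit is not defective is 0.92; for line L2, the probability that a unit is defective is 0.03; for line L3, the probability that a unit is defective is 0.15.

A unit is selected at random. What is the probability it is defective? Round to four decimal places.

0.0659

P(L3) = 1 − (0.55 + 0.38) = 0.07.
P(D|L1) = 1 − 0.92 = 0.08.
P(D) = P(D|L1)·P(L1) + P(D|L2)·P(L2) + P(D|L3)·P(L3)
      = 0.08·0.55 + 0.03·0.38 + 0.15·0.07
      = 0.044 + 0.0114 + 0.0105 = 0.0659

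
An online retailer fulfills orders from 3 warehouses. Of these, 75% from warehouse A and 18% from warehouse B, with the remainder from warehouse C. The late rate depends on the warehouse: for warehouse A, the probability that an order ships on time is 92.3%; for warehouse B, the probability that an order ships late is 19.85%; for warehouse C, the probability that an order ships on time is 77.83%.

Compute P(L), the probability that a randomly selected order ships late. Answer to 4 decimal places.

0.1090

P(C) = 1 − (0.75 + 0.18) = 0.07.
P(L|A) = 1 − 0.923 = 0.077.
P(L|C) = 1 − 0.7783 = 0.2217.
Summing over the partition,
P(L) = P(L|A)·P(A) + P(L|B)·P(B) + P(L|C)·P(C)
      = 0.077·0.75 + 0.1985·0.18 + 0.2217·0.07
      = 0.05775 + 0.03573 + 0.015519 = 0.108999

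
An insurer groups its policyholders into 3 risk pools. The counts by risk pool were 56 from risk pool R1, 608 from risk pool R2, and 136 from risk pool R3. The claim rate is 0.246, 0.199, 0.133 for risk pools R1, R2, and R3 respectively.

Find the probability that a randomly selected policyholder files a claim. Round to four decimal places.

P(C) ≈ 0.1911

Total: 56 + 608 + 136 = 800.
P(R1) = 56/800 = 0.07. P(R2) = 608/800 = 0.76. P(R3) = 136/800 = 0.17.
P(C) = P(C|R1)·P(R1) + P(C|R2)·P(R2) + P(C|R3)·P(R3)
      = 0.246·0.07 + 0.199·0.76 + 0.133·0.17
      = 0.01722 + 0.15124 + 0.02261 = 0.19107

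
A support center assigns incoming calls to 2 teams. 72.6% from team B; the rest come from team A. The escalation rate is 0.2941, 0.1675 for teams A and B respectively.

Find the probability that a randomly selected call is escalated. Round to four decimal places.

P(A) = 1 − (0.726) = 0.274.
Summing over the partition,
P(E) = P(E|A)·P(A) + P(E|B)·P(B)
      = 0.2941·0.274 + 0.1675·0.726
      = 0.0805834 + 0.121605 = 0.2021884

P(E) ≈ 0.2022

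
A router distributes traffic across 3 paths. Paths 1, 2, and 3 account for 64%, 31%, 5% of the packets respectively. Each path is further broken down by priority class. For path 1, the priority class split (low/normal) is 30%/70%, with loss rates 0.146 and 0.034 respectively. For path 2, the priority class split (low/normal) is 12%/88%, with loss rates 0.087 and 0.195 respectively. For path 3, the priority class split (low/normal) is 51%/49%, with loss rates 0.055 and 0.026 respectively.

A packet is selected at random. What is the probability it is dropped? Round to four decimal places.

P(L) ≈ 0.1017

P(L|1) = 0.3·0.146 + 0.7·0.034 = 0.0438 + 0.0238 = 0.0676
P(L|2) = 0.12·0.087 + 0.88·0.195 = 0.01044 + 0.1716 = 0.18204
P(L|3) = 0.51·0.055 + 0.49·0.026 = 0.02805 + 0.01274 = 0.04079
Then overall,
P(L) = 0.64·0.0676 + 0.31·0.18204 + 0.05·0.04079
      = 0.043264 + 0.0564324 + 0.0020395 = 0.1017359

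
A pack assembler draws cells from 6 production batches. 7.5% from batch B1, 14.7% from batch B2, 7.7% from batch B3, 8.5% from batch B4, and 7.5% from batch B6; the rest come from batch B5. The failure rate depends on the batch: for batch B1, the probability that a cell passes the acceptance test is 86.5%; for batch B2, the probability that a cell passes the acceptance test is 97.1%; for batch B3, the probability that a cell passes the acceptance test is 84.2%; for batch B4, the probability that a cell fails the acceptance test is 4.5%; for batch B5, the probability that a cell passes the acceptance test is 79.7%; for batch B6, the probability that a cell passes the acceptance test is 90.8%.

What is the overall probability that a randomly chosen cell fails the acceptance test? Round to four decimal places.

P(F) ≈ 0.1471

P(B5) = 1 − (0.075 + 0.147 + 0.077 + 0.085 + 0.075) = 0.541.
P(F|B1) = 1 − 0.865 = 0.135.
P(F|B2) = 1 − 0.971 = 0.029.
P(F|B3) = 1 − 0.842 = 0.158.
P(F|B5) = 1 − 0.797 = 0.203.
P(F|B6) = 1 − 0.908 = 0.092.
Using total probability over the partition,
P(F) = P(F|B1)·P(B1) + P(F|B2)·P(B2) + P(F|B3)·P(B3) + P(F|B4)·P(B4) + P(F|B5)·P(B5) + P(F|B6)·P(B6)
      = 0.135·0.075 + 0.029·0.147 + 0.158·0.077 + 0.045·0.085 + 0.203·0.541 + 0.092·0.075
      = 0.010125 + 0.004263 + 0.012166 + 0.003825 + 0.109823 + 0.0069 = 0.147102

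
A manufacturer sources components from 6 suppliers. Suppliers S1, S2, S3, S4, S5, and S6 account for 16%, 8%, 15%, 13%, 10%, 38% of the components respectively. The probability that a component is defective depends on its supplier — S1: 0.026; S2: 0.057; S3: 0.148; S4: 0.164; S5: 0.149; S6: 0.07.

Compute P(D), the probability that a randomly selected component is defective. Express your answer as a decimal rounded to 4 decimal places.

0.0937

Summing over the partition,
P(D) = P(D|S1)·P(S1) + P(D|S2)·P(S2) + P(D|S3)·P(S3) + P(D|S4)·P(S4) + P(D|S5)·P(S5) + P(D|S6)·P(S6)
      = 0.026·0.16 + 0.057·0.08 + 0.148·0.15 + 0.164·0.13 + 0.149·0.1 + 0.07·0.38
      = 0.00416 + 0.00456 + 0.0222 + 0.02132 + 0.0149 + 0.0266 = 0.09374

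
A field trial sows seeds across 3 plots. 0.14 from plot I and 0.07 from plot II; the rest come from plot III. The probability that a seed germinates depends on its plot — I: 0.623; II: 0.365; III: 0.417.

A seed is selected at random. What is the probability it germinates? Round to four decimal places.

P(G) ≈ 0.4422

P(III) = 1 − (0.14 + 0.07) = 0.79.
By the law of total probability,
P(G) = P(G|I)·P(I) + P(G|II)·P(II) + P(G|III)·P(III)
      = 0.623·0.14 + 0.365·0.07 + 0.417·0.79
      = 0.08722 + 0.02555 + 0.32943 = 0.4422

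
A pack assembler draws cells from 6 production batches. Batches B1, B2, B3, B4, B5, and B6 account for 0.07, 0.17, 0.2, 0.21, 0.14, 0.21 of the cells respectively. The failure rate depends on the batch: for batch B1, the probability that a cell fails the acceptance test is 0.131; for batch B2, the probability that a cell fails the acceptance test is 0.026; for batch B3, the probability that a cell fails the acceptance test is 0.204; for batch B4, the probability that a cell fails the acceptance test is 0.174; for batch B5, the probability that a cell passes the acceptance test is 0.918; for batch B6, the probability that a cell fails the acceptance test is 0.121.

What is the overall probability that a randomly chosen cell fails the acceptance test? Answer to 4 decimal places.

0.1278

P(F|B5) = 1 − 0.918 = 0.082.
P(F) = P(F|B1)·P(B1) + P(F|B2)·P(B2) + P(F|B3)·P(B3) + P(F|B4)·P(B4) + P(F|B5)·P(B5) + P(F|B6)·P(B6)
      = 0.131·0.07 + 0.026·0.17 + 0.204·0.2 + 0.174·0.21 + 0.082·0.14 + 0.121·0.21
      = 0.00917 + 0.00442 + 0.0408 + 0.03654 + 0.01148 + 0.02541 = 0.12782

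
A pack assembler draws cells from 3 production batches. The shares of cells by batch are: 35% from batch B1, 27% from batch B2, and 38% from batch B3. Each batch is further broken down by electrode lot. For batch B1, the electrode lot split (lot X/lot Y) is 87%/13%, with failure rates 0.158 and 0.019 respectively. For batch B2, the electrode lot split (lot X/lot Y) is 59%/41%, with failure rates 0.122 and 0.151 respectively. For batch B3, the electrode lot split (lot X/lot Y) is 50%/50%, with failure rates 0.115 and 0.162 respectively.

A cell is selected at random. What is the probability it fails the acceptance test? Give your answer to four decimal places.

P(F|B1) = 0.87·0.158 + 0.13·0.019 = 0.13746 + 0.00247 = 0.13993
P(F|B2) = 0.59·0.122 + 0.41·0.151 = 0.07198 + 0.06191 = 0.13389
P(F|B3) = 0.5·0.115 + 0.5·0.162 = 0.0575 + 0.081 = 0.1385
Then overall,
P(F) = 0.35·0.13993 + 0.27·0.13389 + 0.38·0.1385
      = 0.0489755 + 0.0361503 + 0.05263 = 0.1377558

0.1378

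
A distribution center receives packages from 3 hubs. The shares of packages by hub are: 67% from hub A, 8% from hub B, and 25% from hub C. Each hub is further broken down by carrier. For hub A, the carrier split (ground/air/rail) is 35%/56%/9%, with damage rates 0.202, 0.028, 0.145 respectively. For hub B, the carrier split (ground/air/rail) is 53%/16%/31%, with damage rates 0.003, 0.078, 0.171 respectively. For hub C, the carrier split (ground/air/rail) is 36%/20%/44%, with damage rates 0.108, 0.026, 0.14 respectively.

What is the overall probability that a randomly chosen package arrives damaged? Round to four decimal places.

P(D|A) = 0.35·0.202 + 0.56·0.028 + 0.09·0.145 = 0.0707 + 0.01568 + 0.01305 = 0.09943
P(D|B) = 0.53·0.003 + 0.16·0.078 + 0.31·0.171 = 0.00159 + 0.01248 + 0.05301 = 0.06708
P(D|C) = 0.36·0.108 + 0.2·0.026 + 0.44·0.14 = 0.03888 + 0.0052 + 0.0616 = 0.10568
Then overall,
P(D) = 0.67·0.09943 + 0.08·0.06708 + 0.25·0.10568
      = 0.0666181 + 0.0053664 + 0.02642 = 0.0984045

0.0984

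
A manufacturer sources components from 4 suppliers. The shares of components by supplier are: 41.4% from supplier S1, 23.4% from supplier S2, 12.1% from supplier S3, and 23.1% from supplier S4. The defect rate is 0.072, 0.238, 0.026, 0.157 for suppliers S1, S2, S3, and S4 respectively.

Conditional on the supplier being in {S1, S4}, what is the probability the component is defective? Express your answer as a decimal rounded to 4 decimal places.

Let S = {S1, S4}.
P(S) = 0.414 + 0.231 = 0.645.
P(D ∩ S) = 0.072·0.414 + 0.157·0.231 = 0.029808 + 0.036267 = 0.066075.
P(D | S) = 0.066075 / 0.645 = 0.102442…

0.1024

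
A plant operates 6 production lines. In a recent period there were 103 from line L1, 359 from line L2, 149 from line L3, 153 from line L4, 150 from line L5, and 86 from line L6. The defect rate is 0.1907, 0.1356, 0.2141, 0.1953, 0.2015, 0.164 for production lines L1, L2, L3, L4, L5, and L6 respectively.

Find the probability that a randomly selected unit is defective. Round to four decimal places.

Total: 103 + 359 + 149 + 153 + 150 + 86 = 1000.
P(L1) = 103/1000 = 0.103. P(L2) = 359/1000 = 0.359. P(L3) = 149/1000 = 0.149. P(L4) = 153/1000 = 0.153. P(L5) = 150/1000 = 0.15. P(L6) = 86/1000 = 0.086.
By the law of total probability,
P(D) = P(D|L1)·P(L1) + P(D|L2)·P(L2) + P(D|L3)·P(L3) + P(D|L4)·P(L4) + P(D|L5)·P(L5) + P(D|L6)·P(L6)
      = 0.1907·0.103 + 0.1356·0.359 + 0.2141·0.149 + 0.1953·0.153 + 0.2015·0.15 + 0.164·0.086
      = 0.0196421 + 0.0486804 + 0.0319009 + 0.0298809 + 0.030225 + 0.014104 = 0.1744333

P(D) ≈ 0.1744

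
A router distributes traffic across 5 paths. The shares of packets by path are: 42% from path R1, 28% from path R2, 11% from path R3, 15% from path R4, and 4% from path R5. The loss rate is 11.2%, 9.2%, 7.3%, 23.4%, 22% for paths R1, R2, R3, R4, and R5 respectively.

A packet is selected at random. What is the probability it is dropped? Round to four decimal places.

0.1247

Summing over the partition,
P(L) = P(L|R1)·P(R1) + P(L|R2)·P(R2) + P(L|R3)·P(R3) + P(L|R4)·P(R4) + P(L|R5)·P(R5)
      = 0.112·0.42 + 0.092·0.28 + 0.073·0.11 + 0.234·0.15 + 0.22·0.04
      = 0.04704 + 0.02576 + 0.00803 + 0.0351 + 0.0088 = 0.12473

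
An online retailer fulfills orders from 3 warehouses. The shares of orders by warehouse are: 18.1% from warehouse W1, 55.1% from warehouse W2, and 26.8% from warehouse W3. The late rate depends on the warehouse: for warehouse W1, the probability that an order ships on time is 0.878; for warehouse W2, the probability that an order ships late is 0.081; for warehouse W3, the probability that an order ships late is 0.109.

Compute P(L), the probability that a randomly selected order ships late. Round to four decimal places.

P(L) ≈ 0.0959

P(L|W1) = 1 − 0.878 = 0.122.
Summing over the partition,
P(L) = P(L|W1)·P(W1) + P(L|W2)·P(W2) + P(L|W3)·P(W3)
      = 0.122·0.181 + 0.081·0.551 + 0.109·0.268
      = 0.022082 + 0.044631 + 0.029212 = 0.095925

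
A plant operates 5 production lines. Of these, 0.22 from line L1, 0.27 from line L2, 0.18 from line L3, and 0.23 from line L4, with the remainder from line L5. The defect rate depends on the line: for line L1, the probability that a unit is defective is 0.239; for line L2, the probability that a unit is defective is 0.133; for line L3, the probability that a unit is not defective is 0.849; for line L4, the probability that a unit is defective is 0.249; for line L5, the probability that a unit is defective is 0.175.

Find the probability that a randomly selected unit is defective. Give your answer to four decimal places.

P(L5) = 1 − (0.22 + 0.27 + 0.18 + 0.23) = 0.1.
P(D|L3) = 1 − 0.849 = 0.151.
Summing over the partition,
P(D) = P(D|L1)·P(L1) + P(D|L2)·P(L2) + P(D|L3)·P(L3) + P(D|L4)·P(L4) + P(D|L5)·P(L5)
      = 0.239·0.22 + 0.133·0.27 + 0.151·0.18 + 0.249·0.23 + 0.175·0.1
      = 0.05258 + 0.03591 + 0.02718 + 0.05727 + 0.0175 = 0.19044

P(D) ≈ 0.1904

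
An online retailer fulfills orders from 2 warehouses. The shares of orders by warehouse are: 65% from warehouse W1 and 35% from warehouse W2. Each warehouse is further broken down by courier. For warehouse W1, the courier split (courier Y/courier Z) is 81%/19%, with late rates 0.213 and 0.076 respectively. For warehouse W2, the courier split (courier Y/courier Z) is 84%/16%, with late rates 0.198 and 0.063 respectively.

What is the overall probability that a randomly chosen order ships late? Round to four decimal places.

P(L|W1) = 0.81·0.213 + 0.19·0.076 = 0.17253 + 0.01444 = 0.18697
P(L|W2) = 0.84·0.198 + 0.16·0.063 = 0.16632 + 0.01008 = 0.1764
Then overall,
P(L) = 0.65·0.18697 + 0.35·0.1764
      = 0.1215305 + 0.06174 = 0.1832705

0.1833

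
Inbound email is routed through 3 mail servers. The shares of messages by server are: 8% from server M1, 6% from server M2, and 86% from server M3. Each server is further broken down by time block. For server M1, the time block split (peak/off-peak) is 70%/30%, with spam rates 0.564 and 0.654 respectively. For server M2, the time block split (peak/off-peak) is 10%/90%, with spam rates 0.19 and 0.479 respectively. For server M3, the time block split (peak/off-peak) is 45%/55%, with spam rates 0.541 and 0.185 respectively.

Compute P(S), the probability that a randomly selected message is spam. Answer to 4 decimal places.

P(S|M1) = 0.7·0.564 + 0.3·0.654 = 0.3948 + 0.1962 = 0.591
P(S|M2) = 0.1·0.19 + 0.9·0.479 = 0.019 + 0.4311 = 0.4501
P(S|M3) = 0.45·0.541 + 0.55·0.185 = 0.24345 + 0.10175 = 0.3452
Then overall,
P(S) = 0.08·0.591 + 0.06·0.4501 + 0.86·0.3452
      = 0.04728 + 0.027006 + 0.296872 = 0.371158

0.3712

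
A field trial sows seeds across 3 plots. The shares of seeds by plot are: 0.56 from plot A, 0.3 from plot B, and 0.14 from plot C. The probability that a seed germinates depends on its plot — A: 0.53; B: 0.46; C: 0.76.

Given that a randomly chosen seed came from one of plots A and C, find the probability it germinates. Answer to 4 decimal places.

P(G|S) ≈ 0.5760

Let S = {A, C}.
P(S) = 0.56 + 0.14 = 0.7.
P(G ∩ S) = 0.53·0.56 + 0.76·0.14 = 0.2968 + 0.1064 = 0.4032.
P(G | S) = 0.4032 / 0.7 = 0.576000…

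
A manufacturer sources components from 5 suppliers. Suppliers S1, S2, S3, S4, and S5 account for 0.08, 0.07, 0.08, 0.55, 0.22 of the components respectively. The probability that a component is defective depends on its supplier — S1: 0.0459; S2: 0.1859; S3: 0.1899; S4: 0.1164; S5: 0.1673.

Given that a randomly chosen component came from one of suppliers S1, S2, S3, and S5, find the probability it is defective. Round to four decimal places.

P(D|S) ≈ 0.1526

Let S = {S1, S2, S3, S5}.
P(S) = 0.08 + 0.07 + 0.08 + 0.22 = 0.45.
P(D ∩ S) = 0.0459·0.08 + 0.1859·0.07 + 0.1899·0.08 + 0.1673·0.22 = 0.003672 + 0.013013 + 0.015192 + 0.036806 = 0.068683.
P(D | S) = 0.068683 / 0.45 = 0.152629…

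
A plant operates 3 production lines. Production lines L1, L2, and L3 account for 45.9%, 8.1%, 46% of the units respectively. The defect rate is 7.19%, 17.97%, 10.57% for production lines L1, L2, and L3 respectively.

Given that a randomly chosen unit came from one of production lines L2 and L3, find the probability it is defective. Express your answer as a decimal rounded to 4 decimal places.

Let S = {L2, L3}.
P(S) = 0.081 + 0.46 = 0.541.
P(D ∩ S) = 0.1797·0.081 + 0.1057·0.46 = 0.0145557 + 0.048622 = 0.0631777.
P(D | S) = 0.0631777 / 0.541 = 0.116779…

0.1168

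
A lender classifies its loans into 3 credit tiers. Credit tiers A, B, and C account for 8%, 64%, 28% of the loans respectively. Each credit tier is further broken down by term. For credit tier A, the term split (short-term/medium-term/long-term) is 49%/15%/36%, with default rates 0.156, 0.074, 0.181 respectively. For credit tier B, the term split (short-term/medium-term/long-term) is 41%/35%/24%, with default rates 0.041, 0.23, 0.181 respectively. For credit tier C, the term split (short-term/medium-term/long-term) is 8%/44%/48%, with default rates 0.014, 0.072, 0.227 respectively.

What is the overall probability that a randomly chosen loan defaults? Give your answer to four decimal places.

P(D|A) = 0.49·0.156 + 0.15·0.074 + 0.36·0.181 = 0.07644 + 0.0111 + 0.06516 = 0.1527
P(D|B) = 0.41·0.041 + 0.35·0.23 + 0.24·0.181 = 0.01681 + 0.0805 + 0.04344 = 0.14075
P(D|C) = 0.08·0.014 + 0.44·0.072 + 0.48·0.227 = 0.00112 + 0.03168 + 0.10896 = 0.14176
Then overall,
P(D) = 0.08·0.1527 + 0.64·0.14075 + 0.28·0.14176
      = 0.012216 + 0.09008 + 0.0396928 = 0.1419888

0.1420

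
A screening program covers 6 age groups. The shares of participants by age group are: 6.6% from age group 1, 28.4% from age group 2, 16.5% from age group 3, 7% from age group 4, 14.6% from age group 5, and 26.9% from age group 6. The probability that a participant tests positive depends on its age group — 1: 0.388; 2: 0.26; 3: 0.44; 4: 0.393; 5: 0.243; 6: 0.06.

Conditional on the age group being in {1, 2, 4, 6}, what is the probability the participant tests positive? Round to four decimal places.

0.2077

Let S = {1, 2, 4, 6}.
P(S) = 0.066 + 0.284 + 0.07 + 0.269 = 0.689.
P(T ∩ S) = 0.388·0.066 + 0.26·0.284 + 0.393·0.07 + 0.06·0.269 = 0.025608 + 0.07384 + 0.02751 + 0.01614 = 0.143098.
P(T | S) = 0.143098 / 0.689 = 0.207689…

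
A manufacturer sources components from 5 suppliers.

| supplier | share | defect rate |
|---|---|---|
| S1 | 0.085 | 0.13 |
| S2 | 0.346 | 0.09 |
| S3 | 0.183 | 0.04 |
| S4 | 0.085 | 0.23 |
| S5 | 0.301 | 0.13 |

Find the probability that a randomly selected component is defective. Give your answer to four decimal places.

P(D) = P(D|S1)·P(S1) + P(D|S2)·P(S2) + P(D|S3)·P(S3) + P(D|S4)·P(S4) + P(D|S5)·P(S5)
      = 0.13·0.085 + 0.09·0.346 + 0.04·0.183 + 0.23·0.085 + 0.13·0.301
      = 0.01105 + 0.03114 + 0.00732 + 0.01955 + 0.03913 = 0.10819

0.1082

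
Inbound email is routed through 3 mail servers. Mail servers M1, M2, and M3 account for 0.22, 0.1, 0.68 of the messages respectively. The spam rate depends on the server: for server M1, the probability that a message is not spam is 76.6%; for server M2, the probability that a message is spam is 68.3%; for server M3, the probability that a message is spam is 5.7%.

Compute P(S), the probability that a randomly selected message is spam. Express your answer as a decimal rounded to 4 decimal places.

P(S) ≈ 0.1585

P(S|M1) = 1 − 0.766 = 0.234.
Using total probability over the partition,
P(S) = P(S|M1)·P(M1) + P(S|M2)·P(M2) + P(S|M3)·P(M3)
      = 0.234·0.22 + 0.683·0.1 + 0.057·0.68
      = 0.05148 + 0.0683 + 0.03876 = 0.15854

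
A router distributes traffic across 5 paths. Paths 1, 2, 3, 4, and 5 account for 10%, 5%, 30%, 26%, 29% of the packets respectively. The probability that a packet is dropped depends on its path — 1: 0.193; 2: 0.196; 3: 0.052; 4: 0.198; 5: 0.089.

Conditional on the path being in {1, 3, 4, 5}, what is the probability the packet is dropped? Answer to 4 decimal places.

Let S = {1, 3, 4, 5}.
P(S) = 0.1 + 0.3 + 0.26 + 0.29 = 0.95.
P(L ∩ S) = 0.193·0.1 + 0.052·0.3 + 0.198·0.26 + 0.089·0.29 = 0.0193 + 0.0156 + 0.05148 + 0.02581 = 0.11219.
P(L | S) = 0.11219 / 0.95 = 0.118095…

P(L|S) ≈ 0.1181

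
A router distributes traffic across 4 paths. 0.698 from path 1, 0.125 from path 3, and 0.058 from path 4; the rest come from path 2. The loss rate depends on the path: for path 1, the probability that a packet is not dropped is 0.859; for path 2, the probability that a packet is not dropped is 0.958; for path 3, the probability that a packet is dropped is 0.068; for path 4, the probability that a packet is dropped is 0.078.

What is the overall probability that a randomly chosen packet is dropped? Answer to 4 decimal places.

P(L) ≈ 0.1164

P(2) = 1 − (0.698 + 0.125 + 0.058) = 0.119.
P(L|1) = 1 − 0.859 = 0.141.
P(L|2) = 1 − 0.958 = 0.042.
Summing over the partition,
P(L) = P(L|1)·P(1) + P(L|2)·P(2) + P(L|3)·P(3) + P(L|4)·P(4)
      = 0.141·0.698 + 0.042·0.119 + 0.068·0.125 + 0.078·0.058
      = 0.098418 + 0.004998 + 0.0085 + 0.004524 = 0.11644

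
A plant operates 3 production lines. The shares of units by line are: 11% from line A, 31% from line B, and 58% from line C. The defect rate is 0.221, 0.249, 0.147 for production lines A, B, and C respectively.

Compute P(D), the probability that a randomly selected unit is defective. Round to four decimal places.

P(D) ≈ 0.1868

By the law of total probability,
P(D) = P(D|A)·P(A) + P(D|B)·P(B) + P(D|C)·P(C)
      = 0.221·0.11 + 0.249·0.31 + 0.147·0.58
      = 0.02431 + 0.07719 + 0.08526 = 0.18676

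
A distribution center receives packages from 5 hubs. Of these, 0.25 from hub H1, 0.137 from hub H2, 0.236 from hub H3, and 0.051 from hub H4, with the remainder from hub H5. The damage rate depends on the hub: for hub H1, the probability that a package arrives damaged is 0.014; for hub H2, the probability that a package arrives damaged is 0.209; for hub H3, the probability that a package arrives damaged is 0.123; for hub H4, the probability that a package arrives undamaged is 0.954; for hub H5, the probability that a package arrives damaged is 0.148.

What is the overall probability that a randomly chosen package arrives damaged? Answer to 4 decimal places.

P(D) ≈ 0.1118

P(H5) = 1 − (0.25 + 0.137 + 0.236 + 0.051) = 0.326.
P(D|H4) = 1 − 0.954 = 0.046.
P(D) = P(D|H1)·P(H1) + P(D|H2)·P(H2) + P(D|H3)·P(H3) + P(D|H4)·P(H4) + P(D|H5)·P(H5)
      = 0.014·0.25 + 0.209·0.137 + 0.123·0.236 + 0.046·0.051 + 0.148·0.326
      = 0.0035 + 0.028633 + 0.029028 + 0.002346 + 0.048248 = 0.111755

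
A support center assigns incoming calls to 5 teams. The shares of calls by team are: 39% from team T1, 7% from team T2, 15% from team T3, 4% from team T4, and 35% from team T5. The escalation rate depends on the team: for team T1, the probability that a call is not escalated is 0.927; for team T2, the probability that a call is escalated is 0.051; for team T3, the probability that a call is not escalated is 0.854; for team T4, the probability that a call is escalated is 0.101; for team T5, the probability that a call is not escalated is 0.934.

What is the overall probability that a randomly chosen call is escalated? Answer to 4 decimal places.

0.0811

P(E|T1) = 1 − 0.927 = 0.073.
P(E|T3) = 1 − 0.854 = 0.146.
P(E|T5) = 1 − 0.934 = 0.066.
Using total probability over the partition,
P(E) = P(E|T1)·P(T1) + P(E|T2)·P(T2) + P(E|T3)·P(T3) + P(E|T4)·P(T4) + P(E|T5)·P(T5)
      = 0.073·0.39 + 0.051·0.07 + 0.146·0.15 + 0.101·0.04 + 0.066·0.35
      = 0.02847 + 0.00357 + 0.0219 + 0.00404 + 0.0231 = 0.08108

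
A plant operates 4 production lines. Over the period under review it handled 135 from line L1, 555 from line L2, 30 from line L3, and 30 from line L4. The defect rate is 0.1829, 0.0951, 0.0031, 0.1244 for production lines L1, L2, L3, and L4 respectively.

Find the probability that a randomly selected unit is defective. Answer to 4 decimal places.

Total: 135 + 555 + 30 + 30 = 750.
P(L1) = 135/750 = 0.18. P(L2) = 555/750 = 0.74. P(L3) = 30/750 = 0.04. P(L4) = 30/750 = 0.04.
Using total probability over the partition,
P(D) = P(D|L1)·P(L1) + P(D|L2)·P(L2) + P(D|L3)·P(L3) + P(D|L4)·P(L4)
      = 0.1829·0.18 + 0.0951·0.74 + 0.0031·0.04 + 0.1244·0.04
      = 0.032922 + 0.070374 + 0.000124 + 0.004976 = 0.108396

0.1084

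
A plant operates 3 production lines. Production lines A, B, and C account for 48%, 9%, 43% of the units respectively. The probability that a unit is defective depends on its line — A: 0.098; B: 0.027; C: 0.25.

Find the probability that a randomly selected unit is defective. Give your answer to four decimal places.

0.1570

By the law of total probability,
P(D) = P(D|A)·P(A) + P(D|B)·P(B) + P(D|C)·P(C)
      = 0.098·0.48 + 0.027·0.09 + 0.25·0.43
      = 0.04704 + 0.00243 + 0.1075 = 0.15697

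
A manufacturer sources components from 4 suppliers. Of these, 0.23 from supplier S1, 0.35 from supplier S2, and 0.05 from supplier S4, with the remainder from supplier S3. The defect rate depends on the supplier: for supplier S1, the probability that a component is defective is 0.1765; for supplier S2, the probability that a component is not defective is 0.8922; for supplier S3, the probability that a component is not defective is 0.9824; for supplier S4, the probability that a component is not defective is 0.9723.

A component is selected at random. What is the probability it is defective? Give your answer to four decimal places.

P(D) ≈ 0.0862

P(S3) = 1 − (0.23 + 0.35 + 0.05) = 0.37.
P(D|S2) = 1 − 0.8922 = 0.1078.
P(D|S3) = 1 − 0.9824 = 0.0176.
P(D|S4) = 1 − 0.9723 = 0.0277.
Using total probability over the partition,
P(D) = P(D|S1)·P(S1) + P(D|S2)·P(S2) + P(D|S3)·P(S3) + P(D|S4)·P(S4)
      = 0.1765·0.23 + 0.1078·0.35 + 0.0176·0.37 + 0.0277·0.05
      = 0.040595 + 0.03773 + 0.006512 + 0.001385 = 0.086222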